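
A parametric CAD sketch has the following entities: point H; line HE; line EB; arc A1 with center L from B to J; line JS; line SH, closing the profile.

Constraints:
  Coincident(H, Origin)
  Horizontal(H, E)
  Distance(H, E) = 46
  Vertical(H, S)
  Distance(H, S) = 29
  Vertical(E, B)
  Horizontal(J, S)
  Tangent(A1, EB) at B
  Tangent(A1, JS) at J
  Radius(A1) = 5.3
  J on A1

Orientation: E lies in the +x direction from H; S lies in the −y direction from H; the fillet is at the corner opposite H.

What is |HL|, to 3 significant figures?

47.1

H is at the origin; HE is horizontal with |HE| = 46.0 and E on the +x side, so E = (46.0, 0.00). H and S share the same x with |HS| = 29.0 and S on the −y side, so S = (0.00, -29.0). The virtual corner opposite H is at (46.0, -29.0). Tangency of A1 to EB means the radius LB is perpendicular to EB and A1 meets JS tangentially, so LJ is at right angles to JS, with radius 5.3, so the center L sits 5.3 in from both sides at L = (40.7, -23.7). Then |HL| = |L − H| = 47.1.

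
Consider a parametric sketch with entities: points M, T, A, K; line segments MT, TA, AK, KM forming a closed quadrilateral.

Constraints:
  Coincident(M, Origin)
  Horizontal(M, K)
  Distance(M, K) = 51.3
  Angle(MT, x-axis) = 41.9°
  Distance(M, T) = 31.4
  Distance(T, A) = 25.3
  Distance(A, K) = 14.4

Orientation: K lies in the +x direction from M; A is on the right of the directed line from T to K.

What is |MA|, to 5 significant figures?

36.908

M is at the origin; M and K share the same y with |MK| = 51.3 and K in +x, so K = (51.3, 0). MT runs at 41.9° with |MT| = 31.4, so T = (23.371, 20.970). A is determined by |TA| = 25.3 and |AK| = 14.4 together: it lies at the intersection of circle(T, 25.3) and circle(K, 14.4). With |TK| = 34.925, the foot of the radical line on TK is 23.658 from T and the perpendicular offset is √(25.3² − 23.658²) = 8.9671. Taking the right-of-TK solution: A = (36.906, -0.40556).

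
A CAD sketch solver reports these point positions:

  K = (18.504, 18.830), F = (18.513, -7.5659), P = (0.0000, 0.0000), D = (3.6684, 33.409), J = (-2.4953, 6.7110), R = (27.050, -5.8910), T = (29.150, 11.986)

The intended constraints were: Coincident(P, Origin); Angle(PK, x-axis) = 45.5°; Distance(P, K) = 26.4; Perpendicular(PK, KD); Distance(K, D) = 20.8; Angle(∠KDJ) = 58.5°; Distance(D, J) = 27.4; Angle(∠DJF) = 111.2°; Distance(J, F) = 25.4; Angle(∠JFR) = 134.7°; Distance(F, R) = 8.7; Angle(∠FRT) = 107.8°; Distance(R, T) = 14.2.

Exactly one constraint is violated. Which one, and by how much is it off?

Distance(R, T) = 14.2 — off by 3.80.

P = (0.00, 0.00) ✓; PK at 45.50° ✓; |PK| = 26.40 ✓; ∠(PK, KD) = 90.00° ✓; |KD| = 20.80 ✓; ∠KDJ = 58.50° ✓; |DJ| = 27.40 ✓; ∠DJF = 111.2° ✓; |JF| = 25.40 ✓; ∠JFR = 134.7° ✓; |FR| = 8.700 ✓; ∠FRT = 107.8° ✓; |RT| = 18.00 ✗.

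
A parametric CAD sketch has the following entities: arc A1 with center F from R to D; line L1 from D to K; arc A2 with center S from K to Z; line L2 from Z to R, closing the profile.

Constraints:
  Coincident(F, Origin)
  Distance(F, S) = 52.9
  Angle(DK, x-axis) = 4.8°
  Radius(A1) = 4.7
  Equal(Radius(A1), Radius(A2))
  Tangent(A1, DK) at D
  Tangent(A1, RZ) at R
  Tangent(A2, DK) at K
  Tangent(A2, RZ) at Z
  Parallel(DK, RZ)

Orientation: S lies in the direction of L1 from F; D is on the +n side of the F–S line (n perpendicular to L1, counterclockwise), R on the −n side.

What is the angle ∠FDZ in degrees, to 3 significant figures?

79.9°

The slot axis is L1's direction at 4.8°, so u = (cos 4.8°, sin 4.8°) = (0.996, 0.0837) and n = (−sin 4.8°, cos 4.8°) = (-0.0837, 0.996). F is at the origin and S lies 52.9 along u from F, so S = 52.9·u = (52.7, 4.43). Tangency of A1 to both parallel lines with radius 4.7 puts D and R at F ± 4.7·n: D = (-0.393, 4.68), R = (0.393, -4.68). Equal radii place K and Z the same way about S: K = S + 4.7·n = (52.3, 9.11), Z = S − 4.7·n = (53.1, -0.257). Then cos ∠FDZ = DF·DZ / (|DF||DZ|), giving 79.9°.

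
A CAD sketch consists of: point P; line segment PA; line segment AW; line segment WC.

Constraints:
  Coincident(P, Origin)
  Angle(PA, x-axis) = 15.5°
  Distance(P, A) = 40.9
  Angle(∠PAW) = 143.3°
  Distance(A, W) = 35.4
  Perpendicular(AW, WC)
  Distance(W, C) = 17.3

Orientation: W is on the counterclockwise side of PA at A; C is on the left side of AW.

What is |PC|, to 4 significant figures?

68.57

P is at the origin; PA runs at 15.5° with length 40.9, so A = 40.9·(cos 15.5°, sin 15.5°) = (39.41, 10.93). ∠PAW = 143.3°, so AW runs at 15.5° + (180° − 143.3°) = 52.20° from the x-axis; with |AW| = 35.4, W = A + 35.4·(cos 52.20°, sin 52.20°) = (61.11, 38.90). AW is perpendicular to WC; with |WC| = 17.3 on the left of AW, C = W + 17.3·(-0.7902, 0.6129) = (47.44, 49.50). Then |PC| = |C − P| = 68.57.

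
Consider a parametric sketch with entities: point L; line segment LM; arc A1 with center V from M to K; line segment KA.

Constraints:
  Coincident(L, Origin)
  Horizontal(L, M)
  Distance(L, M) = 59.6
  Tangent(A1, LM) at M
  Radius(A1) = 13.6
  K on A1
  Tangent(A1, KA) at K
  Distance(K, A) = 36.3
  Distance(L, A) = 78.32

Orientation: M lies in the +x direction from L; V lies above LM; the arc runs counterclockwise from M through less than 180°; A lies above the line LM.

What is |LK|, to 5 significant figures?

74.574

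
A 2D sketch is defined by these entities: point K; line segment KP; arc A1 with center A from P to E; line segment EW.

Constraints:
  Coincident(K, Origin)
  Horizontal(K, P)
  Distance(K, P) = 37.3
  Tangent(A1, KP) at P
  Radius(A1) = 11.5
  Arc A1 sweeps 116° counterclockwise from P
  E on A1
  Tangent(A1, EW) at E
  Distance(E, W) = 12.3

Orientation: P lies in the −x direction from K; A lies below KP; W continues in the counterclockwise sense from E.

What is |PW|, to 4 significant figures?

28.04

K is at the origin; K and P share the same y with |KP| = 37.3 and P on the −x side, so P = (-37.30, 0.000). Tangency of A1 to KP means the radius AP is perpendicular to KP, so A = P + (0, -11.5) = (-37.30, -11.50). On A1, P sits at bearing 90° from A; a 116° counterclockwise sweep puts E at bearing 206°, so E = A + 11.5·(cos 206°, sin 206°) = (-47.64, -16.54). A1 meets EW tangentially, so AE is at right angles to EW, so EW runs along (−sin 206°, cos 206°); with |EW| = 12.3, W = (-42.24, -27.60). Then |PW| = |W − P| = 28.04.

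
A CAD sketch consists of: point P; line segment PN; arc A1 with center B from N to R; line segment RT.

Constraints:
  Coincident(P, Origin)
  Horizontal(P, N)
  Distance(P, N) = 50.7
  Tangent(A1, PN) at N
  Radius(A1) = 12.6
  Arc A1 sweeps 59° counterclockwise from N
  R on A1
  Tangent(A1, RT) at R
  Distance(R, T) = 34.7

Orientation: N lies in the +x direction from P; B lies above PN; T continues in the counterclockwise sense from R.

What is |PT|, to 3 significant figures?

87.1

On A1, N sits at bearing -90° from B; a 59° counterclockwise sweep puts R at bearing -31°, so R = B + 12.6·(cos -31°, sin -31°) = (61.5, 6.11). The tangent condition forces BR to be normal to RT, so RT runs along (−sin -31°, cos -31°); with |RT| = 34.7, T = (79.4, 35.9). Then |PT| = |T − P| = 87.1.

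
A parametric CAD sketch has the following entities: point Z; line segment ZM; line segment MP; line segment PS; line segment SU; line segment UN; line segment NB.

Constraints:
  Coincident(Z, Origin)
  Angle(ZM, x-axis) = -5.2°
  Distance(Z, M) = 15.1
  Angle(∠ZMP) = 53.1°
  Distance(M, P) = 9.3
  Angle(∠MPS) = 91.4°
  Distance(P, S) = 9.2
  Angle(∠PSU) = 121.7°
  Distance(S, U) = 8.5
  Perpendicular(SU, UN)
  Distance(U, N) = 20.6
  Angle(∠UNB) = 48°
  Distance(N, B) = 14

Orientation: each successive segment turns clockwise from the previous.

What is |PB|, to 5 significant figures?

4.4921

Z is at the origin; ZM runs at -5.2° with length 15.1, so M = (15.038, -1.3686). ∠ZMP = 53.1° gives MP at -132.10° from the x-axis; with |MP| = 9.3, P = (8.8029, -8.2689). ∠MPS = 91.4° gives PS at 139.30° from the x-axis; with |PS| = 9.2, S = (1.8281, -2.2696). ∠PSU = 121.7° gives SU at 81.000° from the x-axis; with |SU| = 8.5, U = (3.1577, 6.1257). The perpendicularity gives UN at right angles to SU, so UN runs at -9.0000°; with |UN| = 20.6, N = (23.504, 2.9032). ∠UNB = 48.0° gives NB at -141.00° from the x-axis; with |NB| = 14.0, B = (12.624, -5.9073). Then |PB| = |B − P| = 4.4921.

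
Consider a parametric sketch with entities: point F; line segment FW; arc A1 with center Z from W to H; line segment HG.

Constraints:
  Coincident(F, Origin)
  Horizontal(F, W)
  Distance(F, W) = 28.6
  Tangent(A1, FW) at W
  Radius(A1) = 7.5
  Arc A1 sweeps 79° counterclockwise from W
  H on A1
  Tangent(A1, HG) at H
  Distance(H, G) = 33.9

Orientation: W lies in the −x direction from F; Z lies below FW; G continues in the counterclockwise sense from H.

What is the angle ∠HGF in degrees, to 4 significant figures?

36.16°

F is at the origin; FW is horizontal with |FW| = 28.6 and W on the −x side, so W = (-28.60, 0.000). A1 meets FW tangentially, so ZW is at right angles to FW, so Z = W + (0, -7.5) = (-28.60, -7.500). On A1, W sits at bearing 90° from Z; a 79° counterclockwise sweep puts H at bearing 169°, so H = Z + 7.5·(cos 169°, sin 169°) = (-35.96, -6.069). Tangency of A1 to HG means the radius ZH is perpendicular to HG, so HG runs along (−sin 169°, cos 169°); with |HG| = 33.9, G = (-42.43, -39.35). Then cos ∠HGF = GH·GF / (|GH||GF|), giving 36.16°.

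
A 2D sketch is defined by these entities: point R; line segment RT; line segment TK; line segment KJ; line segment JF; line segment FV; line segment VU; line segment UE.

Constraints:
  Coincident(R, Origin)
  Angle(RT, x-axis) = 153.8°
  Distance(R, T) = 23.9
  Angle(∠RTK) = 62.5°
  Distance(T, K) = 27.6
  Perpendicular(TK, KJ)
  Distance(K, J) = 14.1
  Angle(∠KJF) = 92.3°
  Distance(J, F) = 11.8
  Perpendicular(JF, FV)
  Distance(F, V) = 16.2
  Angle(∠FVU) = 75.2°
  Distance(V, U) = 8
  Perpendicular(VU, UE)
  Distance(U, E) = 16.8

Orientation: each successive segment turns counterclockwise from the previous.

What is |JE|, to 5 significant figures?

8.6134

∠FVU = 75.2° gives VU at -76.200° from the x-axis; with |VU| = 8.0, U = (-20.805, -12.409). VU ⟂ UE, so UE runs at 13.800°; with |UE| = 16.8, E = (-4.4902, -8.4018). Then |JE| = |E − J| = 8.6134.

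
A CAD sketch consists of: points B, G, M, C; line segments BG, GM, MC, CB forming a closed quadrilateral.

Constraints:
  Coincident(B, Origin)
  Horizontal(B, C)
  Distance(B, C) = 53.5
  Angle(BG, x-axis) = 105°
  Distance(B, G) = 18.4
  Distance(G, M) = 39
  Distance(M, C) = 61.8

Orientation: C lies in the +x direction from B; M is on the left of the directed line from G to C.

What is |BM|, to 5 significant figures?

52.880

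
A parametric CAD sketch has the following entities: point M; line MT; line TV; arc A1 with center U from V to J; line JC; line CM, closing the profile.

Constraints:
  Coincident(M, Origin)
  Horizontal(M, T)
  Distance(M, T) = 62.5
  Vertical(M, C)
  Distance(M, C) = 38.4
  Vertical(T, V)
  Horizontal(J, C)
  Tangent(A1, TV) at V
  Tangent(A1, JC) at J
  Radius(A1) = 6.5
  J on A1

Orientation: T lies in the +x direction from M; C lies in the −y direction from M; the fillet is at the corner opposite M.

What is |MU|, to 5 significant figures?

64.449

M is at the origin; M and T share the same y with |MT| = 62.5 and T on the +x side, so T = (62.500, 0.0000). M and C share the same x with |MC| = 38.4 and C on the −y side, so C = (0.0000, -38.400). The virtual corner opposite M is at (62.500, -38.400). The tangent condition forces UV to be normal to TV and since A1 is tangent to JC there, UJ ⟂ JC, with radius 6.5, so the center U sits 6.5 in from both sides at U = (56.000, -31.900). Then |MU| = |U − M| = 64.449.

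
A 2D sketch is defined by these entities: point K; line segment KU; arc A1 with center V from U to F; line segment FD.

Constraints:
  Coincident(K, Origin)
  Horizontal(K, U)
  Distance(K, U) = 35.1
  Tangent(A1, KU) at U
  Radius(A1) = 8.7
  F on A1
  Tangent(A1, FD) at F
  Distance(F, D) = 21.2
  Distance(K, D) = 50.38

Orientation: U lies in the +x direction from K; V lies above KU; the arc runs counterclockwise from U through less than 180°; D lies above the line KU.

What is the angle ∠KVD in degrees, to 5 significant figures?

115.19°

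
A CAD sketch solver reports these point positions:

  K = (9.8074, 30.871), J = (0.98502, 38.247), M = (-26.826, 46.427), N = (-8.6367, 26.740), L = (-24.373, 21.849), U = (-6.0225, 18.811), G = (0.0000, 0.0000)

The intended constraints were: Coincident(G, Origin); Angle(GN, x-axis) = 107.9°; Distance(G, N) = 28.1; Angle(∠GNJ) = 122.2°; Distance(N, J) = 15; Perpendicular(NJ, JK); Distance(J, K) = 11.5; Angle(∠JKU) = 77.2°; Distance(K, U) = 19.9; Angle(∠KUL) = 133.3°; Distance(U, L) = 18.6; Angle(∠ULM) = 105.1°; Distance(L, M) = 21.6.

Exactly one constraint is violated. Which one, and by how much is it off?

Distance(L, M) = 21.6 — off by 3.10.

G = (0.00, 0.00) ✓; GN at 107.9° ✓; |GN| = 28.10 ✓; ∠GNJ = 122.2° ✓; |NJ| = 15.00 ✓; ∠(NJ, JK) = 90.00° ✓; |JK| = 11.50 ✓; ∠JKU = 77.20° ✓; |KU| = 19.90 ✓; ∠KUL = 133.3° ✓; |UL| = 18.60 ✓; ∠ULM = 105.1° ✓; |LM| = 24.70 ✗.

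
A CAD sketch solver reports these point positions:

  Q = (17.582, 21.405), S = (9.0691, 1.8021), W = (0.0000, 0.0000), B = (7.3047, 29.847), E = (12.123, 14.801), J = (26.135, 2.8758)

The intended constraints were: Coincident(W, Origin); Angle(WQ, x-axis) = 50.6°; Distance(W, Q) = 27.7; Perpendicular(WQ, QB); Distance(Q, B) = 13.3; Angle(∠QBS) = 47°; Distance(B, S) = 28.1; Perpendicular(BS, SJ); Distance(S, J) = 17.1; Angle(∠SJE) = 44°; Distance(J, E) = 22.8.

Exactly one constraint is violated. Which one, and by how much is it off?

Distance(J, E) = 22.8 — off by 4.40.

W = (0.00, 0.00) ✓; WQ at 50.60° ✓; |WQ| = 27.70 ✓; ∠(WQ, QB) = 90.00° ✓; |QB| = 13.30 ✓; ∠QBS = 47.00° ✓; |BS| = 28.10 ✓; ∠(BS, SJ) = 90.00° ✓; |SJ| = 17.10 ✓; ∠SJE = 44.00° ✓; |JE| = 18.40 ✗.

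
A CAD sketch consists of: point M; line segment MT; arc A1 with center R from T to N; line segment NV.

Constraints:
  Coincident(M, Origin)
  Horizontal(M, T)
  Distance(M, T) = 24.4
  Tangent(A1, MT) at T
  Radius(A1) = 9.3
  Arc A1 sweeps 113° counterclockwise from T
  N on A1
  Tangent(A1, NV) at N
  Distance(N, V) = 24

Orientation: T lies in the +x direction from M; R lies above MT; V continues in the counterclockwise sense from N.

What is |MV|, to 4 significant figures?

42.23

M is at the origin; MT is horizontal with |MT| = 24.4 and T on the +x side, so T = (24.40, 0.000). The tangent condition forces RT to be normal to MT, so R = T + (0, 9.3) = (24.40, 9.300). On A1, T sits at bearing -90° from R; a 113° counterclockwise sweep puts N at bearing 23°, so N = R + 9.3·(cos 23°, sin 23°) = (32.96, 12.93). The tangent condition forces RN to be normal to NV, so NV runs along (−sin 23°, cos 23°); with |NV| = 24.0, V = (23.58, 35.03). Then |MV| = |V − M| = 42.23.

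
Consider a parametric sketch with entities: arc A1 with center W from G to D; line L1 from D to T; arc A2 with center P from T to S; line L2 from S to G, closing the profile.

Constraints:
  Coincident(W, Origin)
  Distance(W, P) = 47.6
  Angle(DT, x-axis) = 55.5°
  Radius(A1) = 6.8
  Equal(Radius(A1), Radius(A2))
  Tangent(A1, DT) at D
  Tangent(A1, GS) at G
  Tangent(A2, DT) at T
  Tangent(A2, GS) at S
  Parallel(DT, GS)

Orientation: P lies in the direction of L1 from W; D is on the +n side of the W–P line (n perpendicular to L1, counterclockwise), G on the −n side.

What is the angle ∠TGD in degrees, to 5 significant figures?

74.055°

The slot axis is L1's direction at 55.5°, so u = (cos 55.5°, sin 55.5°) = (0.56641, 0.82413) and n = (−sin 55.5°, cos 55.5°) = (-0.82413, 0.56641). W is at the origin and P lies 47.6 along u from W, so P = 47.6·u = (26.961, 39.228). Tangency of A1 to both parallel lines with radius 6.8 puts D and G at W ± 6.8·n: D = (-5.6041, 3.8516), G = (5.6041, -3.8516). Equal radii place T and S the same way about P: T = P + 6.8·n = (21.357, 43.080), S = P − 6.8·n = (32.565, 35.377). Then cos ∠TGD = GT·GD / (|GT||GD|), giving 74.055°.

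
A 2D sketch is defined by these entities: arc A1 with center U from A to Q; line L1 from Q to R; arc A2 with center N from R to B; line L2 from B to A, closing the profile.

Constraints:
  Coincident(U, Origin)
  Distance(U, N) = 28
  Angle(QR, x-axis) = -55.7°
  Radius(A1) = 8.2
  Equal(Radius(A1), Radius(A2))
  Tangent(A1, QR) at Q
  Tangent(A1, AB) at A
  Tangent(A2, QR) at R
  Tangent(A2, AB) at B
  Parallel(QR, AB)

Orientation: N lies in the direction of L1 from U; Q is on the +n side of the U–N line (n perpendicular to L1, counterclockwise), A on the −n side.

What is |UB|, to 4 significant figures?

29.18

The slot axis is L1's direction at -55.7°, so u = (cos -55.7°, sin -55.7°) = (0.5635, -0.8261) and n = (−sin -55.7°, cos -55.7°) = (0.8261, 0.5635). U is at the origin and N lies 28.0 along u from U, so N = 28.0·u = (15.78, -23.13). Tangency of A1 to both parallel lines with radius 8.2 puts Q and A at U ± 8.2·n: Q = (6.774, 4.621), A = (-6.774, -4.621). Equal radii place R and B the same way about N: R = N + 8.2·n = (22.55, -18.51), B = N − 8.2·n = (9.005, -27.75). Then |UB| = |B − U| = 29.18.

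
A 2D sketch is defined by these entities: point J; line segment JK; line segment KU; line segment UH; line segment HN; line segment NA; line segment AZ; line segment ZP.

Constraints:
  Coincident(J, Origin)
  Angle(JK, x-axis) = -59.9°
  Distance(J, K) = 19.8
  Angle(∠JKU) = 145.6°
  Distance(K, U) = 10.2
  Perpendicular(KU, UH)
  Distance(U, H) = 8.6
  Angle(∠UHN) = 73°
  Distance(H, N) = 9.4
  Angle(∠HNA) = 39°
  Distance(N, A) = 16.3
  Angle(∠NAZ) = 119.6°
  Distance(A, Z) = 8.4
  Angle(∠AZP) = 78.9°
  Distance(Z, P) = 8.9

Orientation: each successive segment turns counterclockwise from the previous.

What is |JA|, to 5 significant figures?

34.607

J is at the origin; JK runs at -59.9° with length 19.8, so K = (9.9299, -17.130). ∠JKU = 145.6° gives KU at -25.500° from the x-axis; with |KU| = 10.2, U = (19.136, -21.521). The perpendicularity gives UH at right angles to KU, so UH runs at 64.500°; with |UH| = 8.6, H = (22.839, -13.759). ∠UHN = 73.0° gives HN at 171.50° from the x-axis; with |HN| = 9.4, N = (13.542, -12.370). ∠HNA = 39.0° gives NA at -47.500° from the x-axis; with |NA| = 16.3, A = (24.554, -24.387). Then |JA| = |A − J| = 34.607.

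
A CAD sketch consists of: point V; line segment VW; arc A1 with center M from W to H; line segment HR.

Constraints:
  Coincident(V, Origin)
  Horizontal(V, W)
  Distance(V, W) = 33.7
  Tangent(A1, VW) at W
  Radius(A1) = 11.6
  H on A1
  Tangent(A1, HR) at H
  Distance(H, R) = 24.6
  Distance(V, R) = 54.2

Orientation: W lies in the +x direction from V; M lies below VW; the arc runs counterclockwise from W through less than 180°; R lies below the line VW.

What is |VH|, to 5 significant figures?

30.280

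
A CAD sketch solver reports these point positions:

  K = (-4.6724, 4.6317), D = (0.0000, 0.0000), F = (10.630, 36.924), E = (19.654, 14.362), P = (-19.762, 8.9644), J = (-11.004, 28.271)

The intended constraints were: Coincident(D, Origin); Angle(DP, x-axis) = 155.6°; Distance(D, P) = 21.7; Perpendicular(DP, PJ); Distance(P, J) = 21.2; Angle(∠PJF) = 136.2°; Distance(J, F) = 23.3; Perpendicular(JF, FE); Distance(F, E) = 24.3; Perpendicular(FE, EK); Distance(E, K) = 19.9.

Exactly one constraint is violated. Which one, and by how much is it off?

Distance(E, K) = 19.9 — off by 6.30.

D = (0.00, 0.00) ✓; DP at 155.6° ✓; |DP| = 21.70 ✓; ∠(DP, PJ) = 90.00° ✓; |PJ| = 21.20 ✓; ∠PJF = 136.2° ✓; |JF| = 23.30 ✓; ∠(JF, FE) = 90.00° ✓; |FE| = 24.30 ✓; ∠(FE, EK) = 90.00° ✓; |EK| = 26.20 ✗.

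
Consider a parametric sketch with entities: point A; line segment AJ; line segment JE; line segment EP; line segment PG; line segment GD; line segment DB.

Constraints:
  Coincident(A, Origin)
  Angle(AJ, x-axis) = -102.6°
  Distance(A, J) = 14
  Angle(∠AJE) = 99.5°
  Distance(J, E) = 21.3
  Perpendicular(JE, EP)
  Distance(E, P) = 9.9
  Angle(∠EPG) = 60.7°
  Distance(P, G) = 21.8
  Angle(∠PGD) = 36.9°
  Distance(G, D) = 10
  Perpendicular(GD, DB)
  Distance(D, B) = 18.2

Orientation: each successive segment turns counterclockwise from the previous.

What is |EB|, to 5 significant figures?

17.296

A is at the origin; AJ runs at -102.6° with length 14.0, so J = (-3.0540, -13.663). ∠AJE = 99.5° gives JE at -22.100° from the x-axis; with |JE| = 21.3, E = (16.681, -21.676). The perpendicularity gives EP at right angles to JE, so EP runs at 67.900°; with |EP| = 9.9, P = (20.406, -12.504). ∠EPG = 60.7° gives PG at -172.80° from the x-axis; with |PG| = 21.8, G = (-1.2224, -15.236). ∠PGD = 36.9° gives GD at -29.700° from the x-axis; with |GD| = 10.0, D = (7.4639, -20.191). The perpendicularity gives DB at right angles to GD, so DB runs at 60.300°; with |DB| = 18.2, B = (16.481, -4.3815). Then |EB| = |B − E| = 17.296.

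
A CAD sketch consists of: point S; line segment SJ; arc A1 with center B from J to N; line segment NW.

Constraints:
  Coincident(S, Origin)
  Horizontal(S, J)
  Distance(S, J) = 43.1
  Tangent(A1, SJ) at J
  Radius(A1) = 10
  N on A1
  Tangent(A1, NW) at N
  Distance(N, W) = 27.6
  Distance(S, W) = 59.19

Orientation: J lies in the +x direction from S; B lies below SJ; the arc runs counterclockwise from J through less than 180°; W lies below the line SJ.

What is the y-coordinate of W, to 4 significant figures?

-39.33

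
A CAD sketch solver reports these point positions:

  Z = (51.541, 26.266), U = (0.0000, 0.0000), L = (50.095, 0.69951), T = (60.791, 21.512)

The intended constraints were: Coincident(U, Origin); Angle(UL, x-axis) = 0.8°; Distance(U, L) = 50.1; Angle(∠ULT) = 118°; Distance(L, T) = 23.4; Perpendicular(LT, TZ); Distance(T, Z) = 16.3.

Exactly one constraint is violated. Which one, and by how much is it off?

Distance(T, Z) = 16.3 — off by 5.90.

U = (0.00, 0.00) ✓; UL at 0.8000° ✓; |UL| = 50.10 ✓; ∠ULT = 118.0° ✓; |LT| = 23.40 ✓; ∠(LT, TZ) = 90.00° ✓; |TZ| = 10.40 ✗.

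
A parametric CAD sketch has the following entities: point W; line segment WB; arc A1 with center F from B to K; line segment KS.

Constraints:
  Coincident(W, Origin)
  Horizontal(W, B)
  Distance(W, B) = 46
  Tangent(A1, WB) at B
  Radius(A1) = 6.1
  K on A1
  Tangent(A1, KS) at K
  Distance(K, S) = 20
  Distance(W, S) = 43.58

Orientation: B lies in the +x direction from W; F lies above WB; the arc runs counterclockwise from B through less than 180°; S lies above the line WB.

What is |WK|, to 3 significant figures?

51.4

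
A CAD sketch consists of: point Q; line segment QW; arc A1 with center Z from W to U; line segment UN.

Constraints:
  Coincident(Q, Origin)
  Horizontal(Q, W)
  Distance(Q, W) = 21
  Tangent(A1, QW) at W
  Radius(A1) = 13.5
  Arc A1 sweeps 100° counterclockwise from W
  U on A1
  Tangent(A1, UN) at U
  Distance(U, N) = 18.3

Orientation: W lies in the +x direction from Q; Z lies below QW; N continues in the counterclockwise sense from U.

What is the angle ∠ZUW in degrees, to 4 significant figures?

40.00°

Q is at the origin; QW is horizontal with |QW| = 21.0 and W on the +x side, so W = (21.00, 0.000). Since A1 is tangent to QW there, ZW ⟂ QW, so Z = W + (0, -13.5) = (21.00, -13.50). On A1, W sits at bearing 90° from Z; a 100° counterclockwise sweep puts U at bearing 190°, so U = Z + 13.5·(cos 190°, sin 190°) = (7.705, -15.84). Then cos ∠ZUW = UZ·UW / (|UZ||UW|), giving 40.00°.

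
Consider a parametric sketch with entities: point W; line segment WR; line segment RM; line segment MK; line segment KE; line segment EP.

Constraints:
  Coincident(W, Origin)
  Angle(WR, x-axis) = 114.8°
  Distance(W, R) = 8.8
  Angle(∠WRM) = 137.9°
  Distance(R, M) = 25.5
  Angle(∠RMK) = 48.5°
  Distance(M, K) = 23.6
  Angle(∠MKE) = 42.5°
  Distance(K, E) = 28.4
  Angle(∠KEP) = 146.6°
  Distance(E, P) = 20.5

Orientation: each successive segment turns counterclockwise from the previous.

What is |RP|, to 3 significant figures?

34.6

W is at the origin; WR runs at 114.8° with length 8.8, so R = (-3.69, 7.99). ∠WRM = 137.9° gives RM at 157° from the x-axis; with |RM| = 25.5, M = (-27.1, 18.0). ∠RMK = 48.5° gives MK at -71.6° from the x-axis; with |MK| = 23.6, K = (-19.7, -4.40). ∠MKE = 42.5° gives KE at 65.9° from the x-axis; with |KE| = 28.4, E = (-8.10, 21.5). ∠KEP = 146.6° gives EP at 99.3° from the x-axis; with |EP| = 20.5, P = (-11.4, 41.8). Then |RP| = |P − R| = 34.6.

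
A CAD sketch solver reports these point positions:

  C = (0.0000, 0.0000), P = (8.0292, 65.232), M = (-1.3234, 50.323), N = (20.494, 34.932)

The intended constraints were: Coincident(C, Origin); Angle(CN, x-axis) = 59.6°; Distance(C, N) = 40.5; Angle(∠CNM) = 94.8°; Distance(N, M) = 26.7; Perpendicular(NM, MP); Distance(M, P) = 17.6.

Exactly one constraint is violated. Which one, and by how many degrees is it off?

Perpendicular(NM, MP) — off by 3.10°.

C = (0.00, 0.00) ✓; CN at 59.60° ✓; |CN| = 40.50 ✓; ∠CNM = 94.80° ✓; |NM| = 26.70 ✓; ∠(NM, MP) = 86.90° ✗; |MP| = 17.60 ✓.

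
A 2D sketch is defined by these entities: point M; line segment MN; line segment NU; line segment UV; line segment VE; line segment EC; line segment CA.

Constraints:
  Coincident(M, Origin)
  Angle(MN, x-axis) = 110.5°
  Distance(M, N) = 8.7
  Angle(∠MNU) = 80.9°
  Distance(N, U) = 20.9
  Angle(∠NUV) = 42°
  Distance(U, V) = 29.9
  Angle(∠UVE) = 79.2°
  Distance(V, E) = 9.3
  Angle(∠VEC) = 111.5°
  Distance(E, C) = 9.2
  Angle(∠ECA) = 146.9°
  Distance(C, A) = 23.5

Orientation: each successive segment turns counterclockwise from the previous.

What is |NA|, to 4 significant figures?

21.80

M is at the origin; MN runs at 110.5° with length 8.7, so N = (-3.047, 8.149). ∠MNU = 80.9° gives NU at -150.4° from the x-axis; with |NU| = 20.9, U = (-21.22, -2.174). ∠NUV = 42.0° gives UV at -12.40° from the x-axis; with |UV| = 29.9, V = (7.983, -8.595). ∠UVE = 79.2° gives VE at 88.40° from the x-axis; with |VE| = 9.3, E = (8.243, 0.7015). ∠VEC = 111.5° gives EC at 156.9° from the x-axis; with |EC| = 9.2, C = (-0.2194, 4.311). ∠ECA = 146.9° gives CA at -170.0° from the x-axis; with |CA| = 23.5, A = (-23.36, 0.2302). Then |NA| = |A − N| = 21.80.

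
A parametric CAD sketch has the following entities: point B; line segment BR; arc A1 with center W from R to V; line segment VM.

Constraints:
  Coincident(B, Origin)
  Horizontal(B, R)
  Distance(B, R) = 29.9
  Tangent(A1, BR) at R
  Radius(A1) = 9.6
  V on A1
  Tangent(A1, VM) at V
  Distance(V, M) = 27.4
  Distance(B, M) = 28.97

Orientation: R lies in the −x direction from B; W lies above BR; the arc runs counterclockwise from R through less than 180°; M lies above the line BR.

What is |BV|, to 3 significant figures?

22.2

B is at the origin; B and R share the same y with |BR| = 29.9 and R on the −x side, so R = (-29.9, 0.00). Tangency of A1 to BR means the radius WR is perpendicular to BR, so W = R + (0, 9.6) = (-29.9, 9.60). Since WV ⟂ VM (tangency), |WM| = √(9.6² + 27.4²) = 29.0 regardless of where V sits on A1. So M lies on both circle(B, 28.97) and circle(W, 29.0); the above-BR intersection is M = (-7.44, 28.0). V is the foot of the tangent from M: V = (-21.7, 4.60).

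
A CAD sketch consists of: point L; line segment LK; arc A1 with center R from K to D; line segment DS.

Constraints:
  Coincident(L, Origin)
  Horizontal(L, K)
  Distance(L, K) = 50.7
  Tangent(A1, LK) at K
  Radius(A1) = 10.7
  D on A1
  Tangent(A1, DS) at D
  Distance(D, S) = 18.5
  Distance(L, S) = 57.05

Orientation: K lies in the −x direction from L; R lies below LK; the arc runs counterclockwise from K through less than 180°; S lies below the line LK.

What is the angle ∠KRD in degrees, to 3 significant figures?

129°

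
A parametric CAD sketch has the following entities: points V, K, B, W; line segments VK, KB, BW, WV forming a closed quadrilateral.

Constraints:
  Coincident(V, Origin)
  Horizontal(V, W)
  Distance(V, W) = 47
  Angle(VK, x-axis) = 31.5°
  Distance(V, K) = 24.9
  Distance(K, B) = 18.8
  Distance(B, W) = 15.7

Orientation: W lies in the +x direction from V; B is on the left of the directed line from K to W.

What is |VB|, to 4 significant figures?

42.40

Checks: |KB| = 18.80 ✓; |BW| = 15.70 ✓.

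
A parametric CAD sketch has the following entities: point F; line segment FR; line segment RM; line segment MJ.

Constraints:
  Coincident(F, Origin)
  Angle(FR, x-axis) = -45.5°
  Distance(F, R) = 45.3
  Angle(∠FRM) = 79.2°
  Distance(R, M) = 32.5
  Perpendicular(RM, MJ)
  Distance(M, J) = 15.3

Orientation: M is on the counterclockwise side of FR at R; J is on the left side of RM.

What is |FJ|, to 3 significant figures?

37.8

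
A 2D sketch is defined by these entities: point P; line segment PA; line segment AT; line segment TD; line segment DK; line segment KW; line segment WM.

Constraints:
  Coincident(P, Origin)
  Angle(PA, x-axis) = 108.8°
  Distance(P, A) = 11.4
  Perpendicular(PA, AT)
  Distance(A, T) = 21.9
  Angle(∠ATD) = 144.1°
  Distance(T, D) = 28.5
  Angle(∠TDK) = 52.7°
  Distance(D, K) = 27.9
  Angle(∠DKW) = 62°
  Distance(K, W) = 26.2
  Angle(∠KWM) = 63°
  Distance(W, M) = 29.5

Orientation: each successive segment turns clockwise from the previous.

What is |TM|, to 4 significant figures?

30.12

∠DKW = 62.0° gives KW at 97.60° from the x-axis; with |KW| = 26.2, W = (18.15, 19.20). ∠KWM = 63.0° gives WM at -19.40° from the x-axis; with |WM| = 29.5, M = (45.97, 9.399). Then |TM| = |M − T| = 30.12.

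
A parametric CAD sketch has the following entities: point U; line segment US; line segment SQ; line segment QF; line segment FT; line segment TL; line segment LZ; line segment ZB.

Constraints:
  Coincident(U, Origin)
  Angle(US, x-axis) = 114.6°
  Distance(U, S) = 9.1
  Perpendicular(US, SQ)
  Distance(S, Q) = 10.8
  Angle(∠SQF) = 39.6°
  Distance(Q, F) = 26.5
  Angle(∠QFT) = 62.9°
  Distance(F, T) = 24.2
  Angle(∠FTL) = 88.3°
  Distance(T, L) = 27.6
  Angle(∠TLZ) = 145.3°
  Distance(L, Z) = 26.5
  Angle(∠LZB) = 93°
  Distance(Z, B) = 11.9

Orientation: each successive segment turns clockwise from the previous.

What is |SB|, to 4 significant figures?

33.74

U is at the origin; US runs at 114.6° with length 9.1, so S = (-3.788, 8.274). US is perpendicular to SQ, so SQ runs at 24.60°; with |SQ| = 10.8, Q = (6.032, 12.77). ∠SQF = 39.6° gives QF at -115.8° from the x-axis; with |QF| = 26.5, F = (-5.502, -11.09). ∠QFT = 62.9° gives FT at 127.1° from the x-axis; with |FT| = 24.2, T = (-20.10, 8.213). ∠FTL = 88.3° gives TL at 35.40° from the x-axis; with |TL| = 27.6, L = (2.398, 24.20). ∠TLZ = 145.3° gives LZ at 0.7000° from the x-axis; with |LZ| = 26.5, Z = (28.90, 24.52). ∠LZB = 93.0° gives ZB at -86.30° from the x-axis; with |ZB| = 11.9, B = (29.66, 12.65). Then |SB| = |B − S| = 33.74.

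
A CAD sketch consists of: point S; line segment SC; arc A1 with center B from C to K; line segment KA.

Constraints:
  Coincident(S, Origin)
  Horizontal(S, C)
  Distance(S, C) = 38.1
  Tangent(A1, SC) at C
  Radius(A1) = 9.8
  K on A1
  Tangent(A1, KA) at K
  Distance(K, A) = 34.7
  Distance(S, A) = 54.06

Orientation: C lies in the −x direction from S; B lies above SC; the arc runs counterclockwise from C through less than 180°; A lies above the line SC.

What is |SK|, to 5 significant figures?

30.123

S is at the origin; S and C share the same y with |SC| = 38.1 and C on the −x side, so C = (-38.100, 0.0000). The tangent condition forces BC to be normal to SC, so B = C + (0, 9.8) = (-38.100, 9.8000). Since BK ⟂ KA (tangency), |BA| = √(9.8² + 34.7²) = 36.057 regardless of where K sits on A1. So A lies on both circle(S, 54.06) and circle(B, 36.057); the above-SC intersection is A = (-30.040, 44.945). K is the foot of the tangent from A: K = (-28.312, 10.288).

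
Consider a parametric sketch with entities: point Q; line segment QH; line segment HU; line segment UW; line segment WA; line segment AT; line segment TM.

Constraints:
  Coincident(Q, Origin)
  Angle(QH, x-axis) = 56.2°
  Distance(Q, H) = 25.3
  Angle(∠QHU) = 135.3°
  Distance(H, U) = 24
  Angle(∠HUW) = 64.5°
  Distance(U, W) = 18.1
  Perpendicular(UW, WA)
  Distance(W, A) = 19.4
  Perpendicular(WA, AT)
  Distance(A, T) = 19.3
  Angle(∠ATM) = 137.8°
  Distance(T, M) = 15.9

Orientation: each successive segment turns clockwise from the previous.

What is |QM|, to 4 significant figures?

51.79

Q is at the origin; QH runs at 56.2° with length 25.3, so H = (14.07, 21.02). ∠QHU = 135.3° gives HU at 11.50° from the x-axis; with |HU| = 24.0, U = (37.59, 25.81). ∠HUW = 64.5° gives UW at -104.0° from the x-axis; with |UW| = 18.1, W = (33.21, 8.246). The perpendicularity gives WA at right angles to UW, so WA runs at 166.0°; with |WA| = 19.4, A = (14.39, 12.94). The perpendicularity gives AT at right angles to WA, so AT runs at 76.00°; with |AT| = 19.3, T = (19.06, 31.67). ∠ATM = 137.8° gives TM at 33.80° from the x-axis; with |TM| = 15.9, M = (32.27, 40.51). Then |QM| = |M − Q| = 51.79.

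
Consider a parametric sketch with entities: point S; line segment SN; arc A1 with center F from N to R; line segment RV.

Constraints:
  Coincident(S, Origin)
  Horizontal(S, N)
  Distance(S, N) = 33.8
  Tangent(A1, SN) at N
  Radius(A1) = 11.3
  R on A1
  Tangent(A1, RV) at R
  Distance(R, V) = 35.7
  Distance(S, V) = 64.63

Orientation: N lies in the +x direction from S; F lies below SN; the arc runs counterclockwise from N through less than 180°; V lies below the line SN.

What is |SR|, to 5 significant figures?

30.010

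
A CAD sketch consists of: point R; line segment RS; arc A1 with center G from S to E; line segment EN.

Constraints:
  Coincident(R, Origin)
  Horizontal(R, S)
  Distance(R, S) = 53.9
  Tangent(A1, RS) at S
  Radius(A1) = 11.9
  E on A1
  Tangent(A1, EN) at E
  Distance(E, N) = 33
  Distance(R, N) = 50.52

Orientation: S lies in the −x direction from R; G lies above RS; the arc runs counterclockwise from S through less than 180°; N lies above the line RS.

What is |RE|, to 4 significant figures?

43.40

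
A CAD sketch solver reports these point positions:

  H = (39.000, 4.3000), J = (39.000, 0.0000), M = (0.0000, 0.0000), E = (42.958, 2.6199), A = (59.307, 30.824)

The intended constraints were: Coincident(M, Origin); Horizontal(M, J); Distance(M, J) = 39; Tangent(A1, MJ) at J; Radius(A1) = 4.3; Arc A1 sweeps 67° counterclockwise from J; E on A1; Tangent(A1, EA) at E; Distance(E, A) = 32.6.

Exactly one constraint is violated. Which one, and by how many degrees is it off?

Tangent(A1, EA) at E — off by 7.10°.

M = (0.00, 0.00) ✓; M.y = 0.00, J.y = 0.00 ✓; |MJ| = 39.00 ✓; ∠(HJ, JM) = 90.00° ✓; |HJ| = 4.300 ✓; bearing(H→E) − bearing(H→J) = 67.00° ✓; |HE| = 4.300 ✓; ∠(HE, EA) = 97.10° ✗; |EA| = 32.60 ✓.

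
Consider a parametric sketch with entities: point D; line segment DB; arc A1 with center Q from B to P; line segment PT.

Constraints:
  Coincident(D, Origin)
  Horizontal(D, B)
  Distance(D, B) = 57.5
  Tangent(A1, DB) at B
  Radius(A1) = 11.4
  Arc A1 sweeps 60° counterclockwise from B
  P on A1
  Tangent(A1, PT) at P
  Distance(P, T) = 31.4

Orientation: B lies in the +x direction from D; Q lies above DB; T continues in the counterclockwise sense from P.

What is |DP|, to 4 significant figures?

67.61

D is at the origin; DB is horizontal with |DB| = 57.5 and B on the +x side, so B = (57.50, 0.000). A1 meets DB tangentially, so QB is at right angles to DB, so Q = B + (0, 11.4) = (57.50, 11.40). On A1, B sits at bearing -90° from Q; a 60° counterclockwise sweep puts P at bearing -30°, so P = Q + 11.4·(cos -30°, sin -30°) = (67.37, 5.700). Then |DP| = |P − D| = 67.61.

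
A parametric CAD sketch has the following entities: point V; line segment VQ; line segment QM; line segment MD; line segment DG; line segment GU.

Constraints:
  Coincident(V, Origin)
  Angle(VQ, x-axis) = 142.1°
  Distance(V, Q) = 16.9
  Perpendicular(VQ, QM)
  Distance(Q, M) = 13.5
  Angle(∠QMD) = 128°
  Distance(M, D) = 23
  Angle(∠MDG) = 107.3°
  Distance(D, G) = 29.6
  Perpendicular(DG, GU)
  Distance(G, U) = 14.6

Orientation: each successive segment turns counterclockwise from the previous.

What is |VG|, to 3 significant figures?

27.8

V is at the origin; VQ runs at 142.1° with length 16.9, so Q = (-13.3, 10.4). The perpendicularity gives QM at right angles to VQ, so QM runs at -128°; with |QM| = 13.5, M = (-21.6, -0.271). ∠QMD = 128.0° gives MD at -75.9° from the x-axis; with |MD| = 23.0, D = (-16.0, -22.6). ∠MDG = 107.3° gives DG at -3.20° from the x-axis; with |DG| = 29.6, G = (13.5, -24.2). Then |VG| = |G − V| = 27.8.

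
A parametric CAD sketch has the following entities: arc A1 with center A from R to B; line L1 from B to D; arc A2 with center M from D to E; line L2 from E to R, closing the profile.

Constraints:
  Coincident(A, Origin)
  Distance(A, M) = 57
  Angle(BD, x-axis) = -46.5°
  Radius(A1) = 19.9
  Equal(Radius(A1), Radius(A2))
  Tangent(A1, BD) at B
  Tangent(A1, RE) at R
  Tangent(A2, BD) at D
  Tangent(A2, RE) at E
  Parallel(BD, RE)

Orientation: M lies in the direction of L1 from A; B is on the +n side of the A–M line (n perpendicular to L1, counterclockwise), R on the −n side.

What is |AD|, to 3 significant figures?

60.4

Tangency of A1 to both parallel lines with radius 19.9 puts B and R at A ± 19.9·n: B = (14.4, 13.7), R = (-14.4, -13.7). Equal radii place D and E the same way about M: D = M + 19.9·n = (53.7, -27.6), E = M − 19.9·n = (24.8, -55.0). Then |AD| = |D − A| = 60.4.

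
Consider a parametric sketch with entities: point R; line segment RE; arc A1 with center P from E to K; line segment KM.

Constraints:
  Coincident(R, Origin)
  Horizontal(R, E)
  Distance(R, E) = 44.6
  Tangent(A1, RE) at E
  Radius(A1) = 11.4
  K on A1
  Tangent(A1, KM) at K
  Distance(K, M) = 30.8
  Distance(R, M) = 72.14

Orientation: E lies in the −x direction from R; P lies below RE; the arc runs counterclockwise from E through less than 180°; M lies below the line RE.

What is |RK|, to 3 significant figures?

56.8

Checks: |PK| = 11.40 ✓; ∠(PK, KM) = 90.00° ✓; |KM| = 30.80 ✓; |RM| = 72.14 ✓.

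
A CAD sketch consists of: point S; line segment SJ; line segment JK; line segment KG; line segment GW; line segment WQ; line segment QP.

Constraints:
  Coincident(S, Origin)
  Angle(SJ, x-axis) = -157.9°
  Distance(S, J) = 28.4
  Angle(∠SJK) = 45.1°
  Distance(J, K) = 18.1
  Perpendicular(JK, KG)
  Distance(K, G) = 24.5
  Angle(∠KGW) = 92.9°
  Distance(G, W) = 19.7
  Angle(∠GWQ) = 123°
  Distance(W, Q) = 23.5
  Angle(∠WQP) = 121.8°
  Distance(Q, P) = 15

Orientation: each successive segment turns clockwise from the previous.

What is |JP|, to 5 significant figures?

12.181

∠GWQ = 123.0° gives WQ at -166.90° from the x-axis; with |WQ| = 23.5, Q = (-26.308, -27.343). ∠WQP = 121.8° gives QP at 134.90° from the x-axis; with |QP| = 15.0, P = (-36.896, -16.718). Then |JP| = |P − J| = 12.181.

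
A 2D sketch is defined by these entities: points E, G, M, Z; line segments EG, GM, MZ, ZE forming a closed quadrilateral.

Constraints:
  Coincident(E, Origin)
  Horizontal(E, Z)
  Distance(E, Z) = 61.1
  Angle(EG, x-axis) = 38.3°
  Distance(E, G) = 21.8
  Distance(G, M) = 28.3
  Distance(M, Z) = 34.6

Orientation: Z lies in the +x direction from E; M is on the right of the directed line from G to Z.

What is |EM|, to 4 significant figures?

31.27

Checks: |GM| = 28.30 ✓; |MZ| = 34.60 ✓.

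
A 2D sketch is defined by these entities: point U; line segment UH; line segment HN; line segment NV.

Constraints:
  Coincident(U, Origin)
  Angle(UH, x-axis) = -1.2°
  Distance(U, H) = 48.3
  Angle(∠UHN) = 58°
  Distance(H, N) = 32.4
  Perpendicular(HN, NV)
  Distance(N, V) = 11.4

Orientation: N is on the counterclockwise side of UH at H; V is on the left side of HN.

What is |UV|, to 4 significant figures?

30.33

U is at the origin; UH runs at -1.2° with length 48.3, so H = 48.3·(cos -1.2°, sin -1.2°) = (48.29, -1.012). ∠UHN = 58.0°, so HN runs at -1.2° + (180° − 58.0°) = 120.8° from the x-axis; with |HN| = 32.4, N = H + 32.4·(cos 120.8°, sin 120.8°) = (31.70, 26.82). HN is perpendicular to NV; with |NV| = 11.4 on the left of HN, V = N + 11.4·(-0.8590, -0.5120) = (21.91, 20.98). Then |UV| = |V − U| = 30.33.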